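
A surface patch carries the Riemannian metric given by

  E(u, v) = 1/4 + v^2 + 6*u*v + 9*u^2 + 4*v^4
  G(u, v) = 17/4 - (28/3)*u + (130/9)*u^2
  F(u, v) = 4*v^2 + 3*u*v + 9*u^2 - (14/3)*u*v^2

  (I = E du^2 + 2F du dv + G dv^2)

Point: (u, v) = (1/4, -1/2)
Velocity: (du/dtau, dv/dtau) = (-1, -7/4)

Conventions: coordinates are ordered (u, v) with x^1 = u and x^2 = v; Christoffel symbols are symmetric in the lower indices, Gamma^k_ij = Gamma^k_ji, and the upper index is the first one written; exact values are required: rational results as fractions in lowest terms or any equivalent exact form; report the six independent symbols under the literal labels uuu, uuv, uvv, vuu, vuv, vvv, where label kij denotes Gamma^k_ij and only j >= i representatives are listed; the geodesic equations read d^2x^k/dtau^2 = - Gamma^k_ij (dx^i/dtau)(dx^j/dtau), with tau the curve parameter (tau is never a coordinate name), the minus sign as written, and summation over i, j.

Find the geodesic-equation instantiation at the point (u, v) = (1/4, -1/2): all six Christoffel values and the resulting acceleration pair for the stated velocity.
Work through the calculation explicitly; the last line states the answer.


E = 9/16, F = 43/48, G = 203/72 at the point
E_u = 3/2, E_v = -3/2, F_u = 11/6, F_v = -25/12, G_u = -19/9, G_v = 0
EG - F^2 = 1805/2304;  g^inv = (2304/1805) * [[203/72, -43/48], [-43/48, 9/16]]
first-kind symbols [ij,l] = (1/2)(d_i g_jl + d_j g_il - d_l g_ij): [uu,u] = E_u/2 = 3/4, [uu,v] = F_u - E_v/2 = 31/12, [uv,u] = E_v/2 = -3/4, [uv,v] = G_u/2 = -19/18, [vv,u] = F_v - G_u/2 = -37/36, [vv,v] = G_v/2 = 0
Gamma^u_ij = (G*[ij,u] - F*[ij,v])/(EG - F^2), Gamma^v_ij = (E*[ij,v] - F*[ij,u])/(EG - F^2)
Gamma_uuu = -92/361, Gamma_uuv = -1616/1083, Gamma_uvv = -60088/16245, Gamma_vuu = 360/361, Gamma_vuv = 36/361, Gamma_vvv = 6364/5415
d^2u/dtau^2 = -(Gamma_uuu*(-1)^2 + 2*Gamma_uuv*(-1)*(-7/4) + Gamma_uvv*(-7/4)^2) = 545999/32490
d^2v/dtau^2 = -(Gamma_vuu*(-1)^2 + 2*Gamma_vuv*(-1)*(-7/4) + Gamma_vvv*(-7/4)^2) = -107119/21660

Answer: Gamma_uuu = -92/361, Gamma_uuv = -1616/1083, Gamma_uvv = -60088/16245, Gamma_vuu = 360/361, Gamma_vuv = 36/361, Gamma_vvv = 6364/5415; accelerations (d^2u/dtau^2, d^2v/dtau^2) = (545999/32490, -107119/21660)


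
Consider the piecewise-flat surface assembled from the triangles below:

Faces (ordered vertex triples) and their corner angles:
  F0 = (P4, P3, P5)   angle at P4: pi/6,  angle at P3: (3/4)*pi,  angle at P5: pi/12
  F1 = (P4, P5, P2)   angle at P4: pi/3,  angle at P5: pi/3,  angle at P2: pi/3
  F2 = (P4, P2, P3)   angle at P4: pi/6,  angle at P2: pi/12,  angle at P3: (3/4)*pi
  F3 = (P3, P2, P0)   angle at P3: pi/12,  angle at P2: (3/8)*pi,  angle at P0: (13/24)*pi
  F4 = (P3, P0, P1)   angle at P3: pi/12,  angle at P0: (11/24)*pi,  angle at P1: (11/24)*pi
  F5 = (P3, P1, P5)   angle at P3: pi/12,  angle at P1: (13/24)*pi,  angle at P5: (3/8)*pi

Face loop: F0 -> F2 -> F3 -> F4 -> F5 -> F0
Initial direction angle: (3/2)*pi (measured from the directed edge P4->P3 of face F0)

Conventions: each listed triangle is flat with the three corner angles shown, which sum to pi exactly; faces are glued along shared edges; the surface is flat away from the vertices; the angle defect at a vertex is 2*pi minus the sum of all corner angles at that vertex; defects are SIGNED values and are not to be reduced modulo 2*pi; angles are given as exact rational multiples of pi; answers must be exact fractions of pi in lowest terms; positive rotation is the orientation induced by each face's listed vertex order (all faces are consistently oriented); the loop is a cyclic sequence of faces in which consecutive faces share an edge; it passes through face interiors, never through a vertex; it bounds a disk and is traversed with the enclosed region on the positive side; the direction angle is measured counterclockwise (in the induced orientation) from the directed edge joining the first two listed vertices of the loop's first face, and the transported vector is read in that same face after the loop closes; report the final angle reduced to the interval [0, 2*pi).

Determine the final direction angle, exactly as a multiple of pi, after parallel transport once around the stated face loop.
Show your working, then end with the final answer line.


enclosed vertex P3: corner angles sum to (7/4)*pi, defect = 2*pi - (7/4)*pi = pi/4
by Gauss-Bonnet the loop rotates the vector by the enclosed defect sum (positive orientation, mod 2*pi)
final angle = (3/2)*pi + pi/4 = (7/4)*pi (mod 2*pi)

Answer: final direction angle = (7/4)*pi


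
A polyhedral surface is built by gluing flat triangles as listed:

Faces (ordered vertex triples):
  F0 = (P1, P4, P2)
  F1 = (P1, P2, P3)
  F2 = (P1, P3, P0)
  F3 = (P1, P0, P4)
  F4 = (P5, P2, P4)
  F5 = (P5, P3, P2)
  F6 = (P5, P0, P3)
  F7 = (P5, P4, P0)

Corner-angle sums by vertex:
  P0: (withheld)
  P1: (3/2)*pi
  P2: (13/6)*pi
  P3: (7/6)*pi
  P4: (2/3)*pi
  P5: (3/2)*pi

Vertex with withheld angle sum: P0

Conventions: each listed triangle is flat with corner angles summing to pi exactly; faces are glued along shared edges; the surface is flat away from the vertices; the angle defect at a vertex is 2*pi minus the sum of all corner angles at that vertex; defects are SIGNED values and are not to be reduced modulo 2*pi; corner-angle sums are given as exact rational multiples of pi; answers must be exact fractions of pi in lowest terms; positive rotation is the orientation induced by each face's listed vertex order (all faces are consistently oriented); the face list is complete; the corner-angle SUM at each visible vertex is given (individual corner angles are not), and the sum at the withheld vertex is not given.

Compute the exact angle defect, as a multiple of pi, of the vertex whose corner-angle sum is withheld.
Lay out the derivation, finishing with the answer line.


V = 6, E = 12, F = 8; chi = V - E + F = 2
Gauss-Bonnet: total defect = 2*pi*chi = 4*pi; visible defects sum to 3*pi

Answer: defect(P0) = pi


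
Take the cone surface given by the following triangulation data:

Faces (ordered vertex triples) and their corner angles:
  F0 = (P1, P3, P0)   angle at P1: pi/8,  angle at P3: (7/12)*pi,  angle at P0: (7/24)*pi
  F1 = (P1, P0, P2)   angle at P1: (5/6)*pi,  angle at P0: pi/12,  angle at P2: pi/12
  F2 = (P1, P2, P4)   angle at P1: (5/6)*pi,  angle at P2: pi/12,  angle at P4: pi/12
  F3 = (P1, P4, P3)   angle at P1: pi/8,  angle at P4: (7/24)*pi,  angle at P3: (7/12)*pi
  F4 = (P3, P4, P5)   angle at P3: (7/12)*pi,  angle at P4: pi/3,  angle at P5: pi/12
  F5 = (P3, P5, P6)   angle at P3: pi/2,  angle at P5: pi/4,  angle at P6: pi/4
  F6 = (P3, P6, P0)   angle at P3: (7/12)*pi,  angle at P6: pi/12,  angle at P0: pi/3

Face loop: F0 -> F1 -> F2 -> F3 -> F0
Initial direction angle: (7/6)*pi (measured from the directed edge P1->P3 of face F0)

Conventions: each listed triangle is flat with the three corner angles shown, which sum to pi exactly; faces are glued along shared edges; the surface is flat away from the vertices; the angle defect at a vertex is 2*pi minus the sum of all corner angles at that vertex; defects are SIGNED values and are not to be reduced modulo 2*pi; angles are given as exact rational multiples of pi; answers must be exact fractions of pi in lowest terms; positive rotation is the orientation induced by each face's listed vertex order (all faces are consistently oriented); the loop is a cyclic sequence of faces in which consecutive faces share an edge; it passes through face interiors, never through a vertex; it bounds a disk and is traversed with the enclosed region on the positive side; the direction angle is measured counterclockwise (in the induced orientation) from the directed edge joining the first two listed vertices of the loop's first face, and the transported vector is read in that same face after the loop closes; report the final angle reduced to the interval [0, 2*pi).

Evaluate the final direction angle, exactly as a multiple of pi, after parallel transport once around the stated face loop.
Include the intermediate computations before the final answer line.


enclosed vertex P1: corner angles sum to (23/12)*pi, defect = 2*pi - (23/12)*pi = pi/12
adding the enclosed defects to the starting angle (mod 2*pi, induced orientation) gives the holonomy
final angle = (7/6)*pi + pi/12 = (5/4)*pi (mod 2*pi)

Answer: final direction angle = (5/4)*pi


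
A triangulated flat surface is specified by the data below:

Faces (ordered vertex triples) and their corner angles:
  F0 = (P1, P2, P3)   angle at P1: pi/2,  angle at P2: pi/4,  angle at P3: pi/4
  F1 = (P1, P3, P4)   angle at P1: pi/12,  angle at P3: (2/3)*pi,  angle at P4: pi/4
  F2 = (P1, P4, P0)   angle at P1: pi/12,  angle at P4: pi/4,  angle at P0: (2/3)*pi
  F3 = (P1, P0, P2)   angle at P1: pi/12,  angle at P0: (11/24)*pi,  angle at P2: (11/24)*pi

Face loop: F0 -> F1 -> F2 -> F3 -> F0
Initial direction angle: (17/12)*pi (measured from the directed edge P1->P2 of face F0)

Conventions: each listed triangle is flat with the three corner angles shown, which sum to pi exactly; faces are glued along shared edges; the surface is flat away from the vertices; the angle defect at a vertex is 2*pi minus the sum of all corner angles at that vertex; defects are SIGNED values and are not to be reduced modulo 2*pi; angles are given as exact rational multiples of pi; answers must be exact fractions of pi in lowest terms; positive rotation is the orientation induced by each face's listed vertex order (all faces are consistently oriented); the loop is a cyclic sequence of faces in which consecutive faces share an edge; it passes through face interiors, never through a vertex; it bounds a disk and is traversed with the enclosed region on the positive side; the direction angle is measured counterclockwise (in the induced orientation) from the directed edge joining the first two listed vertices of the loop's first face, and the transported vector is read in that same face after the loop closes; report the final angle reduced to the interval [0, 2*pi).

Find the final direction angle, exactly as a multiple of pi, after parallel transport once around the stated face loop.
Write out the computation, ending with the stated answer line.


enclosed vertex P1: corner angles sum to (3/4)*pi, defect = 2*pi - (3/4)*pi = (5/4)*pi
the rotation equals the total enclosed defect, so the final angle is initial + defects (mod 2*pi)
final angle = (17/12)*pi + (5/4)*pi = (2/3)*pi (mod 2*pi)

Answer: final direction angle = (2/3)*pi


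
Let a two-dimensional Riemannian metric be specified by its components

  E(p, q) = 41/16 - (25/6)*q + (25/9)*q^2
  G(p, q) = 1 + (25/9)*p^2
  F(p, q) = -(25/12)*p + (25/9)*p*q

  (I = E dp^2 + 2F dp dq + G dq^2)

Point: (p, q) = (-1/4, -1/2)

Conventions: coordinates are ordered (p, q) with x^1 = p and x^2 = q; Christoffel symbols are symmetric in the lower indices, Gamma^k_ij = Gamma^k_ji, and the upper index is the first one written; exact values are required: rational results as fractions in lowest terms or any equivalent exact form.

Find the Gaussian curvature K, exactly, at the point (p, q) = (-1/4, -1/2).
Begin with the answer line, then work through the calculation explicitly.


Answer: K = -14400/157609

E = 769/144, F = 125/144, G = 169/144, EG - F^2 = 397/72 at the point
E_p = 0, E_q = -125/18, F_p = -125/36, F_q = -25/36, G_p = -25/18, G_q = 0
E_qq = 50/9, F_pq = 25/9, G_pp = 50/9
Evaluate Brioschi's two determinant matrices M1, M2 and divide by (EG - F^2)^2.
M1 = [[-E_qq/2 + F_pq - G_pp/2, E_p/2, F_p - E_q/2], [F_q - G_p/2, E, F], [G_q/2, F, G]] = [[-25/9, 0, 0], [0, 769/144, 125/144], [0, 125/144, 169/144]]; det M1 = -9925/648
M2 = [[0, E_q/2, G_p/2], [E_q/2, E, F], [G_p/2, F, G]] = [[0, -125/36, -25/36], [-125/36, 769/144, 125/144], [-25/36, 125/144, 169/144]]; det M2 = -8125/648
det M1 - det M2 = -25/9; K = -25/9 / (397/72)^2 = -14400/157609


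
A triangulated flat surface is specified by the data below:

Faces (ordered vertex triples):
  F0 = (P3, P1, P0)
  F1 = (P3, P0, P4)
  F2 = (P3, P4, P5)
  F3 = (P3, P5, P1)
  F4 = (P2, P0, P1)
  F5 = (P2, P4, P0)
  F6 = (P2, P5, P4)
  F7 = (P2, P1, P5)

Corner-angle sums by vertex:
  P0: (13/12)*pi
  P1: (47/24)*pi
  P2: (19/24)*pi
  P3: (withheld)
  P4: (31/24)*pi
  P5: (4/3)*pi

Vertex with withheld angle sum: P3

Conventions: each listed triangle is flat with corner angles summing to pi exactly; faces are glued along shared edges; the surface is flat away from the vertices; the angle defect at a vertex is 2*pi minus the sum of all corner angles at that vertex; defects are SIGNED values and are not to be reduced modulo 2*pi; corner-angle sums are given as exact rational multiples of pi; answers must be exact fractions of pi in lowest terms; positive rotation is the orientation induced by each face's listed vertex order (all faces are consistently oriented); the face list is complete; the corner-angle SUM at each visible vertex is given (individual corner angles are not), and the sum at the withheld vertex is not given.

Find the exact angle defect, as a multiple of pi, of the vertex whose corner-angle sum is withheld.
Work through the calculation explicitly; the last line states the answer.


V = 6, E = 12, F = 8; chi = V - E + F = 2
Gauss-Bonnet: total defect = 2*pi*chi = 4*pi; visible defects sum to (85/24)*pi

Answer: defect(P3) = (11/24)*pi


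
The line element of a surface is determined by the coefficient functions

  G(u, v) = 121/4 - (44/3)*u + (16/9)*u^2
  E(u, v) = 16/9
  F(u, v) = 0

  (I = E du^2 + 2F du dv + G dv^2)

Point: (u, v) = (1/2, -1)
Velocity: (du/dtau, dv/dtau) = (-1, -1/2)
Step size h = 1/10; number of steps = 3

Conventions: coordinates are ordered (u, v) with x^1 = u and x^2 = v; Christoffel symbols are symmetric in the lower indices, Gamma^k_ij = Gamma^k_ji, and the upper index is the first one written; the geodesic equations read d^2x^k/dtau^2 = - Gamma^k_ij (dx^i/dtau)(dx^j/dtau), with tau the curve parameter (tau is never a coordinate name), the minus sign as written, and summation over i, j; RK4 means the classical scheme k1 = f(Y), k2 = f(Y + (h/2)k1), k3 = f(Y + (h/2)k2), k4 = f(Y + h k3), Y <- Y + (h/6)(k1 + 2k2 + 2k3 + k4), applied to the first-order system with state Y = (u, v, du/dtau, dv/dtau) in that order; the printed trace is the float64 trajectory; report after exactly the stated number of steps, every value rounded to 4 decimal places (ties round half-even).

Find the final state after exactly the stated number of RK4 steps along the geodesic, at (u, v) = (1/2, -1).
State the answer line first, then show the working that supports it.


Answer: u = 0.1625, v = -1.1377, du/dtau = -1.2393, dv/dtau = -0.4185

f(Y) = (du/dtau, dv/dtau, -Gamma^u_ij Y'^i Y'^j, -Gamma^v_ij Y'^i Y'^j) with the Gammas evaluated at the stage position; h = 0.100000; intermediate values shown to 6 dp
step 0: u = 0.5000, v = -1.0000, du/dtau = -1.0000, dv/dtau = -0.5000
step 1:
  k1: at (u, v) = (0.500000, -1.000000), (du/dtau, dv/dtau) = (-1.000000, -0.500000); Gamma_uuu = 0.000000, Gamma_uuv = 0.000000, Gamma_uvv = 3.625000, Gamma_vuu = 0.000000, Gamma_vuv = -0.275862, Gamma_vvv = 0.000000; k1 = (-1.000000, -0.500000, -0.906250, 0.275862)
  k2: at (u, v) = (0.450000, -1.025000), (du/dtau, dv/dtau) = (-1.045313, -0.486207); Gamma_uuu = 0.000000, Gamma_uuv = 0.000000, Gamma_uvv = 3.675000, Gamma_vuu = 0.000000, Gamma_vuv = -0.272109, Gamma_vvv = 0.000000; k2 = (-1.045313, -0.486207, -0.868760, 0.276592)
  k3: at (u, v) = (0.447734, -1.024310), (du/dtau, dv/dtau) = (-1.043438, -0.486170); Gamma_uuu = 0.000000, Gamma_uuv = 0.000000, Gamma_uvv = 3.677266, Gamma_vuu = 0.000000, Gamma_vuv = -0.271941, Gamma_vvv = 0.000000; k3 = (-1.043438, -0.486170, -0.869165, 0.275905)
  k4: at (u, v) = (0.395656, -1.048617), (du/dtau, dv/dtau) = (-1.086916, -0.472409); Gamma_uuu = 0.000000, Gamma_uuv = 0.000000, Gamma_uvv = 3.729344, Gamma_vuu = 0.000000, Gamma_vuv = -0.268144, Gamma_vvv = 0.000000; k4 = (-1.086916, -0.472409, -0.832280, 0.275367)
  Y <- Y + (h/6)(k1 + 2k2 + 2k3 + k4): u = 0.3956, v = -1.0486, du/dtau = -1.0869, dv/dtau = -0.4724
step 2:
  k1: at (u, v) = (0.395593, -1.048619), (du/dtau, dv/dtau) = (-1.086906, -0.472396); Gamma_uuu = 0.000000, Gamma_uuv = 0.000000, Gamma_uvv = 3.729407, Gamma_vuu = 0.000000, Gamma_vuv = -0.268139, Gamma_vvv = 0.000000; k1 = (-1.086906, -0.472396, -0.832248, 0.275352)
  k2: at (u, v) = (0.341248, -1.072239), (du/dtau, dv/dtau) = (-1.128519, -0.458629); Gamma_uuu = 0.000000, Gamma_uuv = 0.000000, Gamma_uvv = 3.783752, Gamma_vuu = 0.000000, Gamma_vuv = -0.264288, Gamma_vvv = 0.000000; k2 = (-1.128519, -0.458629, -0.795875, 0.273576)
  k3: at (u, v) = (0.339167, -1.071551), (du/dtau, dv/dtau) = (-1.126700, -0.458717); Gamma_uuu = 0.000000, Gamma_uuv = 0.000000, Gamma_uvv = 3.785833, Gamma_vuu = 0.000000, Gamma_vuv = -0.264143, Gamma_vvv = 0.000000; k3 = (-1.126700, -0.458717, -0.796622, 0.273037)
  k4: at (u, v) = (0.282923, -1.094491), (du/dtau, dv/dtau) = (-1.166568, -0.445093); Gamma_uuu = 0.000000, Gamma_uuv = 0.000000, Gamma_uvv = 3.842077, Gamma_vuu = 0.000000, Gamma_vuv = -0.260276, Gamma_vvv = 0.000000; k4 = (-1.166568, -0.445093, -0.761144, 0.270287)
  Y <- Y + (h/6)(k1 + 2k2 + 2k3 + k4): u = 0.2829, v = -1.0945, du/dtau = -1.1665, dv/dtau = -0.4451
step 3:
  k1: at (u, v) = (0.282861, -1.094489), (du/dtau, dv/dtau) = (-1.166546, -0.445082); Gamma_uuu = 0.000000, Gamma_uuv = 0.000000, Gamma_uvv = 3.842139, Gamma_vuu = 0.000000, Gamma_vuv = -0.260272, Gamma_vvv = 0.000000; k1 = (-1.166546, -0.445082, -0.761119, 0.270271)
  k2: at (u, v) = (0.224534, -1.116743), (du/dtau, dv/dtau) = (-1.204602, -0.431568); Gamma_uuu = 0.000000, Gamma_uuv = 0.000000, Gamma_uvv = 3.900466, Gamma_vuu = 0.000000, Gamma_vuv = -0.256380, Gamma_vvv = 0.000000; k2 = (-1.204602, -0.431568, -0.726467, 0.266567)
  k3: at (u, v) = (0.222631, -1.116068), (du/dtau, dv/dtau) = (-1.202869, -0.431753); Gamma_uuu = 0.000000, Gamma_uuv = 0.000000, Gamma_uvv = 3.902369, Gamma_vuu = 0.000000, Gamma_vuv = -0.256255, Gamma_vvv = 0.000000; k3 = (-1.202869, -0.431753, -0.727445, 0.266168)
  k4: at (u, v) = (0.162574, -1.137664), (du/dtau, dv/dtau) = (-1.239291, -0.418465); Gamma_uuu = 0.000000, Gamma_uuv = 0.000000, Gamma_uvv = 3.962426, Gamma_vuu = 0.000000, Gamma_vuv = -0.252371, Gamma_vvv = 0.000000; k4 = (-1.239291, -0.418465, -0.693872, 0.261759)
  Y <- Y + (h/6)(k1 + 2k2 + 2k3 + k4): u = 0.1625, v = -1.1377, du/dtau = -1.2393, dv/dtau = -0.4185


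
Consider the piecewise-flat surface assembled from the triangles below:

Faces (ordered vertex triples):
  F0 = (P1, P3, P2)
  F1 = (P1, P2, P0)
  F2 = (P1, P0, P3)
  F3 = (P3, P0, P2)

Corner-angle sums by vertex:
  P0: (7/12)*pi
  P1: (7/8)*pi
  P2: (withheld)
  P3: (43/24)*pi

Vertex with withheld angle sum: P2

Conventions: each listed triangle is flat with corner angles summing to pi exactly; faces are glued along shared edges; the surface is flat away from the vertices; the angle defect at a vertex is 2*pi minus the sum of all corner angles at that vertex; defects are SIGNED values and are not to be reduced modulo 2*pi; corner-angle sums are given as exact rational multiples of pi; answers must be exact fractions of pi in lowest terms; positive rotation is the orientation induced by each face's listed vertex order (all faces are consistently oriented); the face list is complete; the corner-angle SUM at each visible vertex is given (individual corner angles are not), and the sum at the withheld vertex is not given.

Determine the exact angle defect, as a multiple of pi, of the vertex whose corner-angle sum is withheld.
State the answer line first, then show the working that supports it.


Answer: defect(P2) = (5/4)*pi

V = 4, E = 6, F = 4; chi = V - E + F = 2
Gauss-Bonnet: total defect = 2*pi*chi = 4*pi; visible defects sum to (11/4)*pi


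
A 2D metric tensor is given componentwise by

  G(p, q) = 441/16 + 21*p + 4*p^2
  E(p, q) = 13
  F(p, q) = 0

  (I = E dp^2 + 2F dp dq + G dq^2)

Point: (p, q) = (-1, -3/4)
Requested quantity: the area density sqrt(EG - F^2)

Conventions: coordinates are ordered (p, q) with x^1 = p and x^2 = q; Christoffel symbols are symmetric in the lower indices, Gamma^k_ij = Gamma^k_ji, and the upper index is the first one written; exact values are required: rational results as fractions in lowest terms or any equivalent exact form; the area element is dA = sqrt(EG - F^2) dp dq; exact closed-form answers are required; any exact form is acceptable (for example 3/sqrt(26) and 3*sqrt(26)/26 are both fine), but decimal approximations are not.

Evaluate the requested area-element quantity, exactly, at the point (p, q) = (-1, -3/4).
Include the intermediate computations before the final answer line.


E = 13, F = 0, G = 169/16; EG - F^2 = 2197/16

Answer: sqrt(EG - F^2) = 13*sqrt(13)/4


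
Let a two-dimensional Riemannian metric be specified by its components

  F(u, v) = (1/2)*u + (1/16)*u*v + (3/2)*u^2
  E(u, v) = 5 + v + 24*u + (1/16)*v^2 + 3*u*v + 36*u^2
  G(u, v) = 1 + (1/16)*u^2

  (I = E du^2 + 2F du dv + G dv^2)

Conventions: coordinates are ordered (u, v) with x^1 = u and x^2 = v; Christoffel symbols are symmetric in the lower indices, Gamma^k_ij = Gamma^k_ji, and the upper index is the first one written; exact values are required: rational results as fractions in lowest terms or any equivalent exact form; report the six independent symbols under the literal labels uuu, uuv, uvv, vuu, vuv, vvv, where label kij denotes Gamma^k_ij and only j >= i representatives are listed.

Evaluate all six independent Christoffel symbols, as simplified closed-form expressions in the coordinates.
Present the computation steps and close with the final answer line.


E = 5 + v + 24*u + (1/16)*v^2 + 3*u*v + 36*u^2; F = (1/2)*u + (1/16)*u*v + (3/2)*u^2; G = 1 + (1/16)*u^2
Gamma^k_ij = (1/2) g^{kl} (d_i g_jl + d_j g_il - d_l g_ij), with g^inv = (1/(EG-F^2)) [[G, -F], [-F, E]]
first partials: E_u = 24 + 3*v + 72*u, E_v = 1 + (1/8)*v + 3*u, F_u = 1/2 + (1/16)*v + 3*u, F_v = (1/16)*u, G_u = (1/8)*u, G_v = 0
D = EG - F^2 = 5 + v + 24*u + (1/16)*v^2 + 3*u*v + (577/16)*u^2
expanded: Gamma^u_uu = (G E_u - 2F F_u + F E_v)/(2D), Gamma^u_uv = (G E_v - F G_u)/(2D), Gamma^u_vv = (2G F_v - G G_u - F G_v)/(2D), Gamma^v_uu = (2E F_u - E E_v - F E_u)/(2D), Gamma^v_uv = (E G_u - F E_v)/(2D), Gamma^v_vv = (E G_v - 2F F_v + F G_u)/(2D); substitute and cancel common factors

Answer: Gamma_uuu = (576*u + 24*v + 192)/(577*u^2 + 48*u*v + 384*u + v^2 + 16*v + 80), Gamma_uuv = (24*u + v + 8)/(577*u^2 + 48*u*v + 384*u + v^2 + 16*v + 80), Gamma_uvv = 0, Gamma_vuu = 24*u/(577*u^2 + 48*u*v + 384*u + v^2 + 16*v + 80), Gamma_vuv = u/(577*u^2 + 48*u*v + 384*u + v^2 + 16*v + 80), Gamma_vvv = 0


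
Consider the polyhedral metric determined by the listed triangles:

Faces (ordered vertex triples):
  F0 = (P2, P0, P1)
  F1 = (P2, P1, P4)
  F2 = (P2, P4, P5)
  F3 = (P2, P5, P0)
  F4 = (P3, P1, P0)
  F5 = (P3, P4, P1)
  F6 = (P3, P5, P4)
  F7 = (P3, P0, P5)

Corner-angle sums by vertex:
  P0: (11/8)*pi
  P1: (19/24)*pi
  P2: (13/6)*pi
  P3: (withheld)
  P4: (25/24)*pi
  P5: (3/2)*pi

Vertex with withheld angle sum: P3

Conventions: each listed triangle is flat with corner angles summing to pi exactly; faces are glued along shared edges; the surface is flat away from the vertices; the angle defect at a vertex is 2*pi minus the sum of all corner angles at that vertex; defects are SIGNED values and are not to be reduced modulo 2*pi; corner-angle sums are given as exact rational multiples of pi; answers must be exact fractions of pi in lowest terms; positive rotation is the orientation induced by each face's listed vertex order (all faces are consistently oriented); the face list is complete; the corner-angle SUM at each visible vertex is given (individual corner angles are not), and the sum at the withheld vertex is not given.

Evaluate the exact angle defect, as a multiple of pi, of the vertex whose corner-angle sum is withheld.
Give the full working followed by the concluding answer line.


V = 6, E = 12, F = 8; chi = V - E + F = 2
Gauss-Bonnet: total defect = 2*pi*chi = 4*pi; visible defects sum to (25/8)*pi

Answer: defect(P3) = (7/8)*pi


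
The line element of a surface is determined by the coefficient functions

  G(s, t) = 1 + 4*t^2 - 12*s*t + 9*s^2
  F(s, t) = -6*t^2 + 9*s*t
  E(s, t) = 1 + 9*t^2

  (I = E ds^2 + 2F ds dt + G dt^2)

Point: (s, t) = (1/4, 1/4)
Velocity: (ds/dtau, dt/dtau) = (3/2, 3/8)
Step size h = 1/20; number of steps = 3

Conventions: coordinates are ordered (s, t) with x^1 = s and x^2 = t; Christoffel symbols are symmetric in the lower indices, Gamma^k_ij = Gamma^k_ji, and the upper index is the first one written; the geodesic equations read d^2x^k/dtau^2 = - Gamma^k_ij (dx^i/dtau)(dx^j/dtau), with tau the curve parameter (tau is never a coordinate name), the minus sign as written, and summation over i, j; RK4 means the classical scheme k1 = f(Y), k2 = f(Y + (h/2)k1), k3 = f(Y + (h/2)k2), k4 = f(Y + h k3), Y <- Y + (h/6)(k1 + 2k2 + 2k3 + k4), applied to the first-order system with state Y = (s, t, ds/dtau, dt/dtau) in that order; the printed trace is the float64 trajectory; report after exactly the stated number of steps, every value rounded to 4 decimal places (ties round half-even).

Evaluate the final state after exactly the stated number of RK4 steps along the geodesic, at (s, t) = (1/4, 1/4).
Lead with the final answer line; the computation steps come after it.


Answer: s = 0.4615, t = 0.2993, ds/dtau = 1.3366, dt/dtau = 0.2779

f(Y) = (ds/dtau, dt/dtau, -Gamma^s_ij Y'^i Y'^j, -Gamma^t_ij Y'^i Y'^j) with the Gammas evaluated at the stage position; h = 0.050000; intermediate values shown to 6 dp
step 0: s = 0.2500, t = 0.2500, ds/dtau = 1.5000, dt/dtau = 0.3750
step 1:
  k1: at (s, t) = (0.250000, 0.250000), (ds/dtau, dt/dtau) = (1.500000, 0.375000); Gamma_sss = 0.000000, Gamma_sst = 1.384615, Gamma_stt = -0.923077, Gamma_tss = 0.000000, Gamma_tst = 0.461538, Gamma_ttt = -0.307692; k1 = (1.500000, 0.375000, -1.427885, -0.475962)
  k2: at (s, t) = (0.287500, 0.259375), (ds/dtau, dt/dtau) = (1.464303, 0.363101); Gamma_sss = 0.000000, Gamma_sst = 1.354327, Gamma_stt = -0.902884, Gamma_tss = 0.000000, Gamma_tst = 0.598297, Gamma_ttt = -0.398865; k2 = (1.464303, 0.363101, -1.321125, -0.583629)
  k3: at (s, t) = (0.286608, 0.259078), (ds/dtau, dt/dtau) = (1.466972, 0.360409); Gamma_sss = 0.000000, Gamma_sst = 1.354987, Gamma_stt = -0.903324, Gamma_tss = 0.000000, Gamma_tst = 0.595645, Gamma_ttt = -0.397097; k3 = (1.466972, 0.360409, -1.315453, -0.578267)
  k4: at (s, t) = (0.323349, 0.268020), (ds/dtau, dt/dtau) = (1.434227, 0.346087); Gamma_sss = 0.000000, Gamma_sst = 1.314631, Gamma_stt = -0.876421, Gamma_tss = 0.000000, Gamma_tst = 0.709593, Gamma_ttt = -0.473062; k4 = (1.434227, 0.346087, -1.200105, -0.647776)
  Y <- Y + (h/6)(k1 + 2k2 + 2k3 + k4): s = 0.3233, t = 0.2681, ds/dtau = 1.4342, dt/dtau = 0.3463
step 2:
  k1: at (s, t) = (0.323306, 0.268068), (ds/dtau, dt/dtau) = (1.434157, 0.346271); Gamma_sss = 0.000000, Gamma_sst = 1.314837, Gamma_stt = -0.876558, Gamma_tss = 0.000000, Gamma_tst = 0.709219, Gamma_ttt = -0.472812; k1 = (1.434157, 0.346271, -1.200811, -0.647713)
  k2: at (s, t) = (0.359160, 0.276724), (ds/dtau, dt/dtau) = (1.404137, 0.330078); Gamma_sss = 0.000000, Gamma_sst = 1.268216, Gamma_stt = -0.845477, Gamma_tss = 0.000000, Gamma_tst = 0.800540, Gamma_ttt = -0.533693; k2 = (1.404137, 0.330078, -1.083455, -0.683913)
  k3: at (s, t) = (0.358410, 0.276320), (ds/dtau, dt/dtau) = (1.407071, 0.329173); Gamma_sss = 0.000000, Gamma_sst = 1.268637, Gamma_stt = -0.845758, Gamma_tss = 0.000000, Gamma_tst = 0.799772, Gamma_ttt = -0.533181; k3 = (1.407071, 0.329173, -1.083546, -0.683087)
  k4: at (s, t) = (0.393660, 0.284526), (ds/dtau, dt/dtau) = (1.379980, 0.312116); Gamma_sss = 0.000000, Gamma_sst = 1.217628, Gamma_stt = -0.811752, Gamma_tss = 0.000000, Gamma_tst = 0.872914, Gamma_ttt = -0.581943; k4 = (1.379980, 0.312116, -0.969821, -0.695262)
  Y <- Y + (h/6)(k1 + 2k2 + 2k3 + k4): s = 0.3936, t = 0.2845, ds/dtau = 1.3800, dt/dtau = 0.3123
step 3:
  k1: at (s, t) = (0.393611, 0.284542), (ds/dtau, dt/dtau) = (1.379952, 0.312296); Gamma_sss = 0.000000, Gamma_sst = 1.217775, Gamma_stt = -0.811850, Gamma_tss = 0.000000, Gamma_tst = 0.872718, Gamma_ttt = -0.581812; k1 = (1.379952, 0.312296, -0.970429, -0.695458)
  k2: at (s, t) = (0.428110, 0.292349), (ds/dtau, dt/dtau) = (1.355691, 0.294909); Gamma_sss = 0.000000, Gamma_sst = 1.164894, Gamma_stt = -0.776596, Gamma_tss = 0.000000, Gamma_tst = 0.929251, Gamma_ttt = -0.619500; k2 = (1.355691, 0.294909, -0.863921, -0.689161)
  k3: at (s, t) = (0.427503, 0.291914), (ds/dtau, dt/dtau) = (1.358354, 0.295067); Gamma_sss = 0.000000, Gamma_sst = 1.165026, Gamma_stt = -0.776684, Gamma_tss = 0.000000, Gamma_tst = 0.929476, Gamma_ttt = -0.619651; k3 = (1.358354, 0.295067, -0.866275, -0.691128)
  k4: at (s, t) = (0.461529, 0.299295), (ds/dtau, dt/dtau) = (1.336638, 0.277739); Gamma_sss = 0.000000, Gamma_sst = 1.111249, Gamma_stt = -0.740833, Gamma_tss = 0.000000, Gamma_tst = 0.972773, Gamma_ttt = -0.648515; k4 = (1.336638, 0.277739, -0.767927, -0.672233)
  Y <- Y + (h/6)(k1 + 2k2 + 2k3 + k4): s = 0.4615, t = 0.2993, ds/dtau = 1.3366, dt/dtau = 0.2779


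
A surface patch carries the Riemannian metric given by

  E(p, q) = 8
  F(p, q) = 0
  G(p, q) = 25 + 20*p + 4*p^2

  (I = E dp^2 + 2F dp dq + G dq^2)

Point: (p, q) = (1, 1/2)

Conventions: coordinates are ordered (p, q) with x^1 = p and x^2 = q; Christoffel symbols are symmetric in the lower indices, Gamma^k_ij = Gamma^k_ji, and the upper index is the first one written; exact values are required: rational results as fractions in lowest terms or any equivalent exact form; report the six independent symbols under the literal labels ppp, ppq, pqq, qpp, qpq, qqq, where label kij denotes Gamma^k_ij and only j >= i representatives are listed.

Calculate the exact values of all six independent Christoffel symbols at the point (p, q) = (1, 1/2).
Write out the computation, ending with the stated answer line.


E = 8, F = 0, G = 49 at the point
E_p = 0, E_q = 0, F_p = 0, F_q = 0, G_p = 28, G_q = 0
EG - F^2 = 392;  g^inv = (1/392) * [[49, 0], [0, 8]]
first-kind symbols [ij,l] = (1/2)(d_i g_jl + d_j g_il - d_l g_ij): [pp,p] = E_p/2 = 0, [pp,q] = F_p - E_q/2 = 0, [pq,p] = E_q/2 = 0, [pq,q] = G_p/2 = 14, [qq,p] = F_q - G_p/2 = -14, [qq,q] = G_q/2 = 0
Gamma^p_ij = (G*[ij,p] - F*[ij,q])/(EG - F^2), Gamma^q_ij = (E*[ij,q] - F*[ij,p])/(EG - F^2)

Answer: Gamma_ppp = 0, Gamma_ppq = 0, Gamma_pqq = -7/4, Gamma_qpp = 0, Gamma_qpq = 2/7, Gamma_qqq = 0


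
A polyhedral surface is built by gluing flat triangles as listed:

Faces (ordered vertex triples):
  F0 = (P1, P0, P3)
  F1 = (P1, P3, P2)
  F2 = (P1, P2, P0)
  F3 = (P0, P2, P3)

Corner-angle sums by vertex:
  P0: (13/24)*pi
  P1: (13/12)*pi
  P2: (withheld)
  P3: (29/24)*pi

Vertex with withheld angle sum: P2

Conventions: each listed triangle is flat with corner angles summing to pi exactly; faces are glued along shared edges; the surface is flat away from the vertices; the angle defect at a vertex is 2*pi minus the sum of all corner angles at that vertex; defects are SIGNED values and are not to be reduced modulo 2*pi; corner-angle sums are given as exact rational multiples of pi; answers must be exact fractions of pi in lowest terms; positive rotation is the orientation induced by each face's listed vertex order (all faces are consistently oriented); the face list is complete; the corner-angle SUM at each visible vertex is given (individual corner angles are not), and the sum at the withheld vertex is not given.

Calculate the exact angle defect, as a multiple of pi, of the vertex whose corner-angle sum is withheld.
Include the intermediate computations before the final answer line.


V = 4, E = 6, F = 4; chi = V - E + F = 2
Gauss-Bonnet: total defect = 2*pi*chi = 4*pi; visible defects sum to (19/6)*pi

Answer: defect(P2) = (5/6)*pi


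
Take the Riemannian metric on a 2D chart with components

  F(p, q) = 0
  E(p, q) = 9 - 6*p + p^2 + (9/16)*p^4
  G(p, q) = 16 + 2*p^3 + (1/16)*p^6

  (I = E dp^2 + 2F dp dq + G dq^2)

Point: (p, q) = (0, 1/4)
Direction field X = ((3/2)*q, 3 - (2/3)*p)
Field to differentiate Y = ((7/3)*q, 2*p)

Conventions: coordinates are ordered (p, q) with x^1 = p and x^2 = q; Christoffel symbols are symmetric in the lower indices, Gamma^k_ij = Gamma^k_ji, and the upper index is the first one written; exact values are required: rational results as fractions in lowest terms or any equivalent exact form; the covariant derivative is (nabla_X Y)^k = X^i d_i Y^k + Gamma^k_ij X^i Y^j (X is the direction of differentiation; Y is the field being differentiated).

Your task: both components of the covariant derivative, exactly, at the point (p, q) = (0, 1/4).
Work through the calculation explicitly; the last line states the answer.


E = 9, F = 0, G = 16 at the point
E_p = -6, E_q = 0, F_p = 0, F_q = 0, G_p = 0, G_q = 0
EG - F^2 = 144;  g^inv = (1/144) * [[16, 0], [0, 9]]
first-kind symbols [ij,l] = (1/2)(d_i g_jl + d_j g_il - d_l g_ij): [pp,p] = E_p/2 = -3, [pp,q] = F_p - E_q/2 = 0, [pq,p] = E_q/2 = 0, [pq,q] = G_p/2 = 0, [qq,p] = F_q - G_p/2 = 0, [qq,q] = G_q/2 = 0
Gamma^p_ij = (G*[ij,p] - F*[ij,q])/(EG - F^2), Gamma^q_ij = (E*[ij,q] - F*[ij,p])/(EG - F^2)
Gamma_ppp = -1/3, Gamma_ppq = 0, Gamma_pqq = 0, Gamma_qpp = 0, Gamma_qpq = 0, Gamma_qqq = 0
X = (3/8, 3), Y = (7/12, 0) at the point

Answer: (nabla_X Y)^p = 665/96, (nabla_X Y)^q = 3/4


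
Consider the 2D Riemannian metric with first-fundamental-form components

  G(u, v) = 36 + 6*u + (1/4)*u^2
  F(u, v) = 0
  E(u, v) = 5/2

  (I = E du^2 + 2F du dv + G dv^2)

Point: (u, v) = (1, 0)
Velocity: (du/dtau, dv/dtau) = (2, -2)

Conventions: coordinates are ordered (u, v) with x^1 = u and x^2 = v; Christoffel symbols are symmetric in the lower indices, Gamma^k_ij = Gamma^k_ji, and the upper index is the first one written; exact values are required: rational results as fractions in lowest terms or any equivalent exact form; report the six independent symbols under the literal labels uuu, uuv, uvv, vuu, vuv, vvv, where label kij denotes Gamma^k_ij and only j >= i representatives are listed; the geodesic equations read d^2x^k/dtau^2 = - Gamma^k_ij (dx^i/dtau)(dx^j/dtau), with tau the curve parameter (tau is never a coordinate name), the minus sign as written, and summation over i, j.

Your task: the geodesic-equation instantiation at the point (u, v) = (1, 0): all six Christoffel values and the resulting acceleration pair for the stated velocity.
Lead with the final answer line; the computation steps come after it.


Answer: Gamma_uuu = 0, Gamma_uuv = 0, Gamma_uvv = -13/10, Gamma_vuu = 0, Gamma_vuv = 1/13, Gamma_vvv = 0; accelerations (d^2u/dtau^2, d^2v/dtau^2) = (26/5, 8/13)

E = 5/2, F = 0, G = 169/4 at the point
E_u = 0, E_v = 0, F_u = 0, F_v = 0, G_u = 13/2, G_v = 0
EG - F^2 = 845/8;  g^inv = (8/845) * [[169/4, 0], [0, 5/2]]
first-kind symbols [ij,l] = (1/2)(d_i g_jl + d_j g_il - d_l g_ij): [uu,u] = E_u/2 = 0, [uu,v] = F_u - E_v/2 = 0, [uv,u] = E_v/2 = 0, [uv,v] = G_u/2 = 13/4, [vv,u] = F_v - G_u/2 = -13/4, [vv,v] = G_v/2 = 0
Gamma^u_ij = (G*[ij,u] - F*[ij,v])/(EG - F^2), Gamma^v_ij = (E*[ij,v] - F*[ij,u])/(EG - F^2)
Gamma_uuu = 0, Gamma_uuv = 0, Gamma_uvv = -13/10, Gamma_vuu = 0, Gamma_vuv = 1/13, Gamma_vvv = 0
d^2u/dtau^2 = -(Gamma_uuu*(2)^2 + 2*Gamma_uuv*(2)*(-2) + Gamma_uvv*(-2)^2) = 26/5
d^2v/dtau^2 = -(Gamma_vuu*(2)^2 + 2*Gamma_vuv*(2)*(-2) + Gamma_vvv*(-2)^2) = 8/13


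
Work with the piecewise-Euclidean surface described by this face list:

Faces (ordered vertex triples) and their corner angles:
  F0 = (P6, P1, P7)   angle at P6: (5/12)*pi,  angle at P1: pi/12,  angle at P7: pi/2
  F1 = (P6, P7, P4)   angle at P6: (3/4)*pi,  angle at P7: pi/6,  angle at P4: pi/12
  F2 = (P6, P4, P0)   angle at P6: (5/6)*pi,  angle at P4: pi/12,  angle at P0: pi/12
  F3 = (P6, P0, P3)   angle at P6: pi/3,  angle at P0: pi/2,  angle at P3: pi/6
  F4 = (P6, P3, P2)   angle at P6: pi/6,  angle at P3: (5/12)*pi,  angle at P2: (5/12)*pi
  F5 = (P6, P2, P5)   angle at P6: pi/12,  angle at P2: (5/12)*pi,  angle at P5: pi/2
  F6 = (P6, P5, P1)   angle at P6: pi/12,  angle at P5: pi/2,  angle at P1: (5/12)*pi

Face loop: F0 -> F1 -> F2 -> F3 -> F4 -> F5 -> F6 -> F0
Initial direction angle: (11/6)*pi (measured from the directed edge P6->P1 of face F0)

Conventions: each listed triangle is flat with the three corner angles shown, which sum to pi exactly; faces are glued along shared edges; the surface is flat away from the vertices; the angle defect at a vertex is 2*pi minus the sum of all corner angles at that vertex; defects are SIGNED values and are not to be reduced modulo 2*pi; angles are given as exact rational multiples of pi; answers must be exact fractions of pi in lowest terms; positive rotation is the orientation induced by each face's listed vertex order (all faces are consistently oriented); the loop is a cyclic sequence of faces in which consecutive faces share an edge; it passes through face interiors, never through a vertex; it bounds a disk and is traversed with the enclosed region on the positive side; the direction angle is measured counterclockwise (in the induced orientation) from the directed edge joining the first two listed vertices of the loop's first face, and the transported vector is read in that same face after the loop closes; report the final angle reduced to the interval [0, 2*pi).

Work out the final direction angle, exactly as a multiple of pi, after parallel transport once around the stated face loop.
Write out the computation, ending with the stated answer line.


enclosed vertex P6: corner angles sum to (8/3)*pi, defect = 2*pi - (8/3)*pi = (-2/3)*pi
final direction = starting direction + enclosed defect total, reduced mod 2*pi (induced orientation)
final angle = (11/6)*pi - (2/3)*pi = (7/6)*pi (mod 2*pi)

Answer: final direction angle = (7/6)*pi


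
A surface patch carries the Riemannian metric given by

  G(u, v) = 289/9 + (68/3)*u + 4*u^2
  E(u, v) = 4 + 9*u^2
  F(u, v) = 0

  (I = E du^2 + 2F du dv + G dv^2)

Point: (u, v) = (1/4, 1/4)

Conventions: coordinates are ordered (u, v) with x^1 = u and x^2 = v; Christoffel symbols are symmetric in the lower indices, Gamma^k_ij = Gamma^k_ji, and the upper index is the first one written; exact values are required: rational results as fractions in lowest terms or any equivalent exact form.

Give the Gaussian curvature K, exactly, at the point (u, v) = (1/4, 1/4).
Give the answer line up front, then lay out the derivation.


Answer: K = 6912/197173

E = 73/16, F = 0, G = 1369/36, EG - F^2 = 99937/576 at the point
E_u = 9/2, E_v = 0, F_u = 0, F_v = 0, G_u = 74/3, G_v = 0
E_vv = 0, F_uv = 0, G_uu = 8
The intrinsic route: Brioschi's K = (det M1 - det M2)/(EG - F^2)^2.
M1 = [[-E_vv/2 + F_uv - G_uu/2, E_u/2, F_u - E_v/2], [F_v - G_u/2, E, F], [G_v/2, F, G]] = [[-4, 9/4, 0], [-37/3, 73/16, 0], [0, 0, 1369/36]]; det M1 = 26011/72
M2 = [[0, E_v/2, G_u/2], [E_v/2, E, F], [G_u/2, F, G]] = [[0, 0, 37/3], [0, 73/16, 0], [37/3, 0, 1369/36]]; det M2 = -99937/144
det M1 - det M2 = 50653/48; K = 50653/48 / (99937/576)^2 = 6912/197173


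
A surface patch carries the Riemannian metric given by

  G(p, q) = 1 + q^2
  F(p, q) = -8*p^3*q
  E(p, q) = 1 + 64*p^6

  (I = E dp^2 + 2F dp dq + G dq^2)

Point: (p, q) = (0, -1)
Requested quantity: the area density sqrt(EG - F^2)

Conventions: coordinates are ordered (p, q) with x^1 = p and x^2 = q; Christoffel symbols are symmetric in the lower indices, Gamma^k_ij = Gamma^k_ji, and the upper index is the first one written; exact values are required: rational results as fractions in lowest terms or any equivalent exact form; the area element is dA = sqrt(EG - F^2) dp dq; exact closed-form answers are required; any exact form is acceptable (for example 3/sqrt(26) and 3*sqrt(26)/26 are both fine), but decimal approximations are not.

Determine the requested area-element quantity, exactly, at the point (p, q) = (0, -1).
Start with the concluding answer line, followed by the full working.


Answer: sqrt(EG - F^2) = sqrt(2)

E = 1, F = 0, G = 2; EG - F^2 = 2


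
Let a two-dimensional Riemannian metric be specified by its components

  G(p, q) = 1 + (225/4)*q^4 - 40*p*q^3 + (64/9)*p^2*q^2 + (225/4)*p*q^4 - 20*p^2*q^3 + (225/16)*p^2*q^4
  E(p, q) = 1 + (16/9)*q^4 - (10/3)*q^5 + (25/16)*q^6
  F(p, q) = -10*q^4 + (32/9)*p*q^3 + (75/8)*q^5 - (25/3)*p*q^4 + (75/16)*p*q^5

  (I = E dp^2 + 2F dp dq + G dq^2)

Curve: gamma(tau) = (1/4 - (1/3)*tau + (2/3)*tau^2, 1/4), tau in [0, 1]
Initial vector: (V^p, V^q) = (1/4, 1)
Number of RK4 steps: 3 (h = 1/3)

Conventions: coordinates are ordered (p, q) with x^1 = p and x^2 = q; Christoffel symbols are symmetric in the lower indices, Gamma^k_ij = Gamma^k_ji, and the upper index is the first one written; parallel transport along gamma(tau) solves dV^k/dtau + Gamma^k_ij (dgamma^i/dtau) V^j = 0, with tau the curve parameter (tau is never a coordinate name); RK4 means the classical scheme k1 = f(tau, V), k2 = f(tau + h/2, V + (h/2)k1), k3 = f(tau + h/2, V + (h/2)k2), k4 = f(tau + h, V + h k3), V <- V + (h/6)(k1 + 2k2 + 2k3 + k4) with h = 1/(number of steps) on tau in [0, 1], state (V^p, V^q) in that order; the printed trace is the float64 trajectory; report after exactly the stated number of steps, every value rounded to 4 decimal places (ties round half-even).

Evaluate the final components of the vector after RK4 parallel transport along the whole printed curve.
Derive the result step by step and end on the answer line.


gamma'(tau) = (-1/3 + (4/3)*tau, 0); f(tau, V)^k = -Gamma^k_ij(gamma(tau)) gamma'^i(tau) V^j; h = 1/3; intermediate values shown to 6 dp
curve data and Christoffel symbols at the stage parameters:
  tau = 0.000000: gamma = (0.250000, 0.250000), gamma' = (-0.333333, 0.000000); Gamma_ppp = 0.000000, Gamma_ppq = 0.024319, Gamma_pqq = -0.199822, Gamma_qpp = 0.000000, Gamma_qpq = -0.137474, Gamma_qqq = 1.129608
  tau = 0.166667: gamma = (0.212963, 0.250000), gamma' = (-0.111111, 0.000000); Gamma_ppp = 0.000000, Gamma_ppq = 0.024068, Gamma_pqq = -0.199396, Gamma_qpp = 0.000000, Gamma_qpq = -0.142098, Gamma_qqq = 1.177237
  tau = 0.333333: gamma = (0.212963, 0.250000), gamma' = (0.111111, 0.000000); Gamma_ppp = 0.000000, Gamma_ppq = 0.024068, Gamma_pqq = -0.199396, Gamma_qpp = 0.000000, Gamma_qpq = -0.142098, Gamma_qqq = 1.177237
  tau = 0.500000: gamma = (0.250000, 0.250000), gamma' = (0.333333, 0.000000); Gamma_ppp = 0.000000, Gamma_ppq = 0.024319, Gamma_pqq = -0.199822, Gamma_qpp = 0.000000, Gamma_qpq = -0.137474, Gamma_qqq = 1.129608
  tau = 0.666667: gamma = (0.324074, 0.250000), gamma' = (0.555556, 0.000000); Gamma_ppp = 0.000000, Gamma_ppq = 0.024801, Gamma_pqq = -0.200424, Gamma_qpp = 0.000000, Gamma_qpq = -0.127756, Gamma_qqq = 1.032420
  tau = 0.833333: gamma = (0.435185, 0.250000), gamma' = (0.777778, 0.000000); Gamma_ppp = 0.000000, Gamma_ppq = 0.025472, Gamma_pqq = -0.200658, Gamma_qpp = 0.000000, Gamma_qpq = -0.112032, Gamma_qqq = 0.882562
  tau = 1.000000: gamma = (0.583333, 0.250000), gamma' = (1.000000, 0.000000); Gamma_ppp = 0.000000, Gamma_ppq = 0.026243, Gamma_pqq = -0.199618, Gamma_qpp = 0.000000, Gamma_qpq = -0.089084, Gamma_qqq = 0.677614
step 0: V^p = 0.2500, V^q = 1.0000
step 1: k1 = (0.008106, -0.045825), k2 = (0.002654, -0.015668), k3 = (0.002667, -0.015747), k4 = (-0.002660, 0.015706); V <- V + (h/6)(k1 + 2k2 + 2k3 + k4): V^p = 0.2509, V^q = 0.9948
step 2: k1 = (-0.002660, 0.015707), k2 = (-0.008086, 0.045708), k3 = (-0.008126, 0.045937), k4 = (-0.013918, 0.071696); V <- V + (h/6)(k1 + 2k2 + 2k3 + k4): V^p = 0.2482, V^q = 1.0099
step 3: k1 = (-0.013915, 0.071676), k2 = (-0.020244, 0.089038), k3 = (-0.020301, 0.089290), k4 = (-0.027284, 0.092615); V <- V + (h/6)(k1 + 2k2 + 2k3 + k4): V^p = 0.2414, V^q = 1.0388

Answer: V^p = 0.2414, V^q = 1.0388
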